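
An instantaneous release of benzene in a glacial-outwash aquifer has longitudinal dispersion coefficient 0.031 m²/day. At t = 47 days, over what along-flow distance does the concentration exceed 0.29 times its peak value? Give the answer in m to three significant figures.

5.37 m

The plume is Gaussian with σ = √(2Dt) = √(2 × 0.031 × 47) = 1.707 m.
C/C_peak = exp(−Δx²/(2σ²)) = 0.29 ⇒ Δx = σ·√(−2 ln 0.29) = 1.707 × 1.573 = 2.685 m.
Width = 2Δx = 5.37 m.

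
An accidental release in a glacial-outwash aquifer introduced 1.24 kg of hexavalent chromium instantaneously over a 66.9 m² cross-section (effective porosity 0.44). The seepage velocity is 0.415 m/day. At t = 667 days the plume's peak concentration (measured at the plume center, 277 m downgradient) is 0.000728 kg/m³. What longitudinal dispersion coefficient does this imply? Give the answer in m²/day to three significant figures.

0.399 m²/day

At the plume center C_max = M/(n_e·A·√(4πDt)), so D = M²/(4πt·(n_e·A·C_max)²).
n_e·A·C_max = 0.44 × 66.9 × 0.000728 = 0.02143 kg/m.
D = 1.24²/(4π × 667 × 0.02143²) = 0.399 m²/day.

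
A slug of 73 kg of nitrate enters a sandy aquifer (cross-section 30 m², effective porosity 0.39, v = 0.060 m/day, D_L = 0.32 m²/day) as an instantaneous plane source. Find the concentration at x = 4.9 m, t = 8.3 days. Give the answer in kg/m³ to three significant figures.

0.174 kg/m³

For an instantaneous plane source, C(x,t) = M/(n_e·A·√(4πDt)) · exp(−(x−vt)²/(4Dt)), with n_e·A the pore (flow) area.
Plume center vt = 0.060 × 8.3 = 0.498 m, so the well at 4.9 m is 4.402 m downgradient of the peak.
√(4πDt) = 5.777 m, giving peak height M/(n_e·A·√(4πDt)) = 73/(0.39 × 30 × 5.777) = 1.080 kg/m³.
(x−vt)²/(4Dt) = (4.402)²/(4 × 0.32 × 8.3) = 1.824; exp(−1.824) = 0.1614.
C = 1.080 × 0.1614 = 0.174 kg/m³.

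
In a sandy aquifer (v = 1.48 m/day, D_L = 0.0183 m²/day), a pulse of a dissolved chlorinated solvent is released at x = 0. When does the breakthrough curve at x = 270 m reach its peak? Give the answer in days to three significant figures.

For the 1D instantaneous-source solution, setting ∂C/∂t = 0 at fixed x gives v²t² + 2Dt − x² = 0, so t = (√(D² + v²x²) − D)/v².
√(D² + v²x²) = √(0.0183² + 1.48² × 270²) = 399.6; v² = 2.1904.
t = (399.6 − 0.0183)/2.1904 = 182 days (vs. the pure-advection estimate x/v = 182 d).

182 days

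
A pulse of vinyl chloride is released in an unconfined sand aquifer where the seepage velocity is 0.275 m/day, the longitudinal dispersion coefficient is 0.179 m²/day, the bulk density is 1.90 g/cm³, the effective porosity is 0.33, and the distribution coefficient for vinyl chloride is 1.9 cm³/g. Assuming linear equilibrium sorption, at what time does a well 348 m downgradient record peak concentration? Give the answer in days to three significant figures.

Retardation factor R = 1 + ρ_b·K_d/n = 1 + 1.90 × 1.9/0.33 = 11.94.
Sorption retards both mechanisms: v_R = v/R = 0.02303 m/day, D_R = D/R = 0.01499 m²/day.
Peak time from v_R²t² + 2D_R t − x² = 0: t = (√(D_R² + v_R²x²) − D_R)/v_R².
√(D_R² + v_R²x²) = √(0.01499² + 0.02303² × 348²) = 8.014; v_R² = 0.0005304.
t = (8.014 − 0.01499)/0.0005304 = 15100 days.

15100 days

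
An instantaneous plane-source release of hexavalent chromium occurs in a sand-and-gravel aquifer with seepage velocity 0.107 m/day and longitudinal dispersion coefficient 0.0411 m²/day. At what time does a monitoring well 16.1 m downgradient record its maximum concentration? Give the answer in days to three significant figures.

For the 1D instantaneous-source solution, setting ∂C/∂t = 0 at fixed x gives v²t² + 2Dt − x² = 0, so t = (√(D² + v²x²) − D)/v².
√(D² + v²x²) = √(0.0411² + 0.107² × 16.1²) = 1.723; v² = 0.011449.
t = (1.723 − 0.0411)/0.011449 = 147 days (vs. the pure-advection estimate x/v = 150 d).

147 days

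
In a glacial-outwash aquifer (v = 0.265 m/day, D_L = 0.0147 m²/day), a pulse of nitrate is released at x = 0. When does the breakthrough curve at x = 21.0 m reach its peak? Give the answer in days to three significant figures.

For the 1D instantaneous-source solution, setting ∂C/∂t = 0 at fixed x gives v²t² + 2Dt − x² = 0, so t = (√(D² + v²x²) − D)/v².
√(D² + v²x²) = √(0.0147² + 0.265² × 21.0²) = 5.565; v² = 0.070225.
t = (5.565 − 0.0147)/0.070225 = 79.0 days (vs. the pure-advection estimate x/v = 79.2 d).

79.0 days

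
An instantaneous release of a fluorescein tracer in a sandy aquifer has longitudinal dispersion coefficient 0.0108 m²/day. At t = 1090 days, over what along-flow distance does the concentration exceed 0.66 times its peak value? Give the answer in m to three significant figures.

8.85 m

The plume is Gaussian with σ = √(2Dt) = √(2 × 0.0108 × 1090) = 4.852 m.
C/C_peak = exp(−Δx²/(2σ²)) = 0.66 ⇒ Δx = σ·√(−2 ln 0.66) = 4.852 × 0.9116 = 4.423 m.
Width = 2Δx = 8.85 m.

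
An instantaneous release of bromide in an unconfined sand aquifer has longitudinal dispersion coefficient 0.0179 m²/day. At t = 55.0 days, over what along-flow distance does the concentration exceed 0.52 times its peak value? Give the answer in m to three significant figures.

The plume is Gaussian with σ = √(2Dt) = √(2 × 0.0179 × 55.0) = 1.403 m.
C/C_peak = exp(−Δx²/(2σ²)) = 0.52 ⇒ Δx = σ·√(−2 ln 0.52) = 1.403 × 1.144 = 1.605 m.
Width = 2Δx = 3.21 m.

3.21 m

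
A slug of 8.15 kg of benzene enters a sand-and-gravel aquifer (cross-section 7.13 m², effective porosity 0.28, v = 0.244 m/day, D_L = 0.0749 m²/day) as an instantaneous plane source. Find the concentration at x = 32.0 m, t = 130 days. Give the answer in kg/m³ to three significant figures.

For an instantaneous plane source, C(x,t) = M/(n_e·A·√(4πDt)) · exp(−(x−vt)²/(4Dt)), with n_e·A the pore (flow) area.
Plume center vt = 0.244 × 130 = 31.72 m, so the well at 32.0 m is 0.28 m downgradient of the peak.
√(4πDt) = 11.06 m, giving peak height M/(n_e·A·√(4πDt)) = 8.15/(0.28 × 7.13 × 11.06) = 0.3691 kg/m³.
(x−vt)²/(4Dt) = (0.28)²/(4 × 0.0749 × 130) = 0.002013; exp(−0.002013) = 0.9980.
C = 0.3691 × 0.9980 = 0.368 kg/m³.

0.368 kg/m³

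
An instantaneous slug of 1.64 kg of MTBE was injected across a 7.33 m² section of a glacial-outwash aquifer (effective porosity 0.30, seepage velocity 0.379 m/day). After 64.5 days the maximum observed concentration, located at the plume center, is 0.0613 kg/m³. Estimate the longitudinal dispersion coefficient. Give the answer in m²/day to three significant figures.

0.183 m²/day

At the plume center C_max = M/(n_e·A·√(4πDt)), so D = M²/(4πt·(n_e·A·C_max)²).
n_e·A·C_max = 0.30 × 7.33 × 0.0613 = 0.1348 kg/m.
D = 1.64²/(4π × 64.5 × 0.1348²) = 0.183 m²/day.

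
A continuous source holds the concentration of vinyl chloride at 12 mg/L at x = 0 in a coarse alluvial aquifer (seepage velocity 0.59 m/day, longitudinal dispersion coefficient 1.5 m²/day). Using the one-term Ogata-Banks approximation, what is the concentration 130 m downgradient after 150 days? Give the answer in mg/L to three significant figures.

0.303 mg/L

For a continuous step input, C/C₀ ≈ ½·erfc((x−vt)/(2√(Dt))).
vt = 0.59 × 150 = 88.5 m and 2√(Dt) = 2√(1.5 × 150) = 30.00 m.
Argument (x−vt)/(2√(Dt)) = (130 − 88.5)/30.00 = 1.383; ½·erfc(1.383) = 0.02524.
C = 12 × 0.02524 = 0.303 mg/L.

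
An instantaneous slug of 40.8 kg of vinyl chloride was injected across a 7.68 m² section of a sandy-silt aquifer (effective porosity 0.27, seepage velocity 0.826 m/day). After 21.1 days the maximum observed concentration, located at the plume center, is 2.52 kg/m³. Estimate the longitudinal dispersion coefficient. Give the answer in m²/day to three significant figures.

0.230 m²/day

At the plume center C_max = M/(n_e·A·√(4πDt)), so D = M²/(4πt·(n_e·A·C_max)²).
n_e·A·C_max = 0.27 × 7.68 × 2.52 = 5.225 kg/m.
D = 40.8²/(4π × 21.1 × 5.225²) = 0.230 m²/day.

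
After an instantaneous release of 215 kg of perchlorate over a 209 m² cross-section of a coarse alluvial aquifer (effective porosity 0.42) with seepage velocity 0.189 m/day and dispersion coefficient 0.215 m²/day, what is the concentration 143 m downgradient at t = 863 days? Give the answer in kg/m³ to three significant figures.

0.0294 kg/m³

For an instantaneous plane source, C(x,t) = M/(n_e·A·√(4πDt)) · exp(−(x−vt)²/(4Dt)), with n_e·A the pore (flow) area.
Plume center vt = 0.189 × 863 = 163.107 m, so the well at 143 m is 20.107 m upgradient of the peak.
√(4πDt) = 48.29 m, giving peak height M/(n_e·A·√(4πDt)) = 215/(0.42 × 209 × 48.29) = 0.05072 kg/m³.
(x−vt)²/(4Dt) = (-20.107)²/(4 × 0.215 × 863) = 0.5447; exp(−0.5447) = 0.5800.
C = 0.05072 × 0.5800 = 0.0294 kg/m³.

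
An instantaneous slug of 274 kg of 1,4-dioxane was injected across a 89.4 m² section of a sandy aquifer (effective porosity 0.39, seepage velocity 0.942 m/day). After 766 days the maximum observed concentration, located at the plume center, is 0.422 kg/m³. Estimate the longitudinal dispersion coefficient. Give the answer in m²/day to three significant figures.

0.0360 m²/day

At the plume center C_max = M/(n_e·A·√(4πDt)), so D = M²/(4πt·(n_e·A·C_max)²).
n_e·A·C_max = 0.39 × 89.4 × 0.422 = 14.71 kg/m.
D = 274²/(4π × 766 × 14.71²) = 0.0360 m²/day.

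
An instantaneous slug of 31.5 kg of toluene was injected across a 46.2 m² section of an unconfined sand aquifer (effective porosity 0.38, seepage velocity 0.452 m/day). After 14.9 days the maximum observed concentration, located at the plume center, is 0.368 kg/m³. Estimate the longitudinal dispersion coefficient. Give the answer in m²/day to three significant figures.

At the plume center C_max = M/(n_e·A·√(4πDt)), so D = M²/(4πt·(n_e·A·C_max)²).
n_e·A·C_max = 0.38 × 46.2 × 0.368 = 6.461 kg/m.
D = 31.5²/(4π × 14.9 × 6.461²) = 0.127 m²/day.

0.127 m²/day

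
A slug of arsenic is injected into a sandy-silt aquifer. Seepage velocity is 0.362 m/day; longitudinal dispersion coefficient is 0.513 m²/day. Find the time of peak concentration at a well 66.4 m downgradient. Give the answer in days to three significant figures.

For the 1D instantaneous-source solution, setting ∂C/∂t = 0 at fixed x gives v²t² + 2Dt − x² = 0, so t = (√(D² + v²x²) − D)/v².
√(D² + v²x²) = √(0.513² + 0.362² × 66.4²) = 24.04; v² = 0.131044.
t = (24.04 − 0.513)/0.131044 = 180 days (vs. the pure-advection estimate x/v = 183 d).

180 days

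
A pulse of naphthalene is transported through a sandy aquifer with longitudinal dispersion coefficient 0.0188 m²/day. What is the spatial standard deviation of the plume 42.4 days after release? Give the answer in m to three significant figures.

1.26 m

Dispersive spreading gives a Gaussian with σ² = 2Dt; advection only shifts the center.
σ = √(2 × 0.0188 × 42.4) = 1.26 m.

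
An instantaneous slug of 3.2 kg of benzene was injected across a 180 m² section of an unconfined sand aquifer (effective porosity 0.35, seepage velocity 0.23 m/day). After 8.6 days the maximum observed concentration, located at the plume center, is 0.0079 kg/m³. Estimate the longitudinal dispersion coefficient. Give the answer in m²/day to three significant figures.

At the plume center C_max = M/(n_e·A·√(4πDt)), so D = M²/(4πt·(n_e·A·C_max)²).
n_e·A·C_max = 0.35 × 180 × 0.0079 = 0.4977 kg/m.
D = 3.2²/(4π × 8.6 × 0.4977²) = 0.383 m²/day.

0.383 m²/day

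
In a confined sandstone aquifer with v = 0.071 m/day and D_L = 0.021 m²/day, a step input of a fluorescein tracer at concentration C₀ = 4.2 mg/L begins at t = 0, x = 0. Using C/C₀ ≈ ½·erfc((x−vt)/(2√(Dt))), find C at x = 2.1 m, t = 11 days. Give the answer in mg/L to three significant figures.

0.110 mg/L

For a continuous step input, C/C₀ ≈ ½·erfc((x−vt)/(2√(Dt))).
vt = 0.071 × 11 = 0.781 m and 2√(Dt) = 2√(0.021 × 11) = 0.9612 m.
Argument (x−vt)/(2√(Dt)) = (2.1 − 0.781)/0.9612 = 1.372; ½·erfc(1.372) = 0.02617.
C = 4.2 × 0.02617 = 0.110 mg/L.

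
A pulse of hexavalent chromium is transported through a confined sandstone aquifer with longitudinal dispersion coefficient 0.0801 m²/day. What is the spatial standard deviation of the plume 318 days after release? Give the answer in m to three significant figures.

7.14 m

Dispersive spreading gives a Gaussian with σ² = 2Dt; advection only shifts the center.
σ = √(2 × 0.0801 × 318) = 7.14 m.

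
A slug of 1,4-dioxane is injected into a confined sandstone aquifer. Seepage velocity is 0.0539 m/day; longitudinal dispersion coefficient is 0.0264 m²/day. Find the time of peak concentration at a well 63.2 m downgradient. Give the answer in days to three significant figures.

1160 days

For the 1D instantaneous-source solution, setting ∂C/∂t = 0 at fixed x gives v²t² + 2Dt − x² = 0, so t = (√(D² + v²x²) − D)/v².
√(D² + v²x²) = √(0.0264² + 0.0539² × 63.2²) = 3.407; v² = 0.00290521.
t = (3.407 − 0.0264)/0.00290521 = 1160 days (vs. the pure-advection estimate x/v = 1170 d).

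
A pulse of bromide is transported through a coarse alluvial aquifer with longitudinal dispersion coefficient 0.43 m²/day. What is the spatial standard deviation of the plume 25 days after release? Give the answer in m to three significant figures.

Dispersive spreading gives a Gaussian with σ² = 2Dt; advection only shifts the center.
σ = √(2 × 0.43 × 25) = 4.64 m.

4.64 m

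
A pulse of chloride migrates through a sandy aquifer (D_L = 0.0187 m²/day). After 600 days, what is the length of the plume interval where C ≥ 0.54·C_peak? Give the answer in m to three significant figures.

10.5 m

The plume is Gaussian with σ = √(2Dt) = √(2 × 0.0187 × 600) = 4.737 m.
C/C_peak = exp(−Δx²/(2σ²)) = 0.54 ⇒ Δx = σ·√(−2 ln 0.54) = 4.737 × 1.110 = 5.258 m.
Width = 2Δx = 10.5 m.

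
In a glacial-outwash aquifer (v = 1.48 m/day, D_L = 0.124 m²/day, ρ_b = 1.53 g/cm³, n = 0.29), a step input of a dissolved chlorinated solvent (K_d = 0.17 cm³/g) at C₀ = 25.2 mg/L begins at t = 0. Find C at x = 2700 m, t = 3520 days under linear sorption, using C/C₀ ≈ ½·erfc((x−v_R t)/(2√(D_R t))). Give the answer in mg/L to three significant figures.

24.8 mg/L

Retardation factor R = 1 + ρ_b·K_d/n = 1 + 1.53 × 0.17/0.29 = 1.897.
Sorption retards both mechanisms: v_R = v/R = 0.7802 m/day, D_R = D/R = 0.06537 m²/day.
v_R·t = 0.7802 × 3520 = 2746.304 m; 2√(D_R t) = 30.34 m; argument = (2700 − 2746.304)/30.34 = -1.526.
C = C₀ × ½·erfc(-1.526) = 25.2 × 0.9845 = 24.8 mg/L.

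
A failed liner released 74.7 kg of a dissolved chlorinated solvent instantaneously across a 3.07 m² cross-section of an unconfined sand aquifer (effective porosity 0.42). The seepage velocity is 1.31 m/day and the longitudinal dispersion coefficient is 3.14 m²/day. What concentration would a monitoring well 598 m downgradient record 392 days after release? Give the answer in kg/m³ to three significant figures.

For an instantaneous plane source, C(x,t) = M/(n_e·A·√(4πDt)) · exp(−(x−vt)²/(4Dt)), with n_e·A the pore (flow) area.
Plume center vt = 1.31 × 392 = 513.52 m, so the well at 598 m is 84.48 m downgradient of the peak.
√(4πDt) = 124.4 m, giving peak height M/(n_e·A·√(4πDt)) = 74.7/(0.42 × 3.07 × 124.4) = 0.4657 kg/m³.
(x−vt)²/(4Dt) = (84.48)²/(4 × 3.14 × 392) = 1.450; exp(−1.450) = 0.2346.
C = 0.4657 × 0.2346 = 0.109 kg/m³.

0.109 kg/m³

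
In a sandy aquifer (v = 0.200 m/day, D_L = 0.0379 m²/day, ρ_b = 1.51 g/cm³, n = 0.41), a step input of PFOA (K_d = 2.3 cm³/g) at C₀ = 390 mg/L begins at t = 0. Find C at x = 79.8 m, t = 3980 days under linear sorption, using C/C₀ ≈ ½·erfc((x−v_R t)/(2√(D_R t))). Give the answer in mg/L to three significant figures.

302 mg/L

Retardation factor R = 1 + ρ_b·K_d/n = 1 + 1.51 × 2.3/0.41 = 9.471.
Sorption retards both mechanisms: v_R = v/R = 0.02112 m/day, D_R = D/R = 0.004002 m²/day.
v_R·t = 0.02112 × 3980 = 84.0576 m; 2√(D_R t) = 7.982 m; argument = (79.8 − 84.0576)/7.982 = -0.5334.
C = C₀ × ½·erfc(-0.5334) = 390 × 0.7747 = 302 mg/L.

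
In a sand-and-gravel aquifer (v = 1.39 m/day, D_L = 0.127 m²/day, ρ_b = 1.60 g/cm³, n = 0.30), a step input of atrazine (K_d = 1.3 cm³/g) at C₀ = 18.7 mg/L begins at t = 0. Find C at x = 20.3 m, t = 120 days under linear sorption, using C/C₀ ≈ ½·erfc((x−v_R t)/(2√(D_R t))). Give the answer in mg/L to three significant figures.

Retardation factor R = 1 + ρ_b·K_d/n = 1 + 1.60 × 1.3/0.30 = 7.933.
Sorption retards both mechanisms: v_R = v/R = 0.1752 m/day, D_R = D/R = 0.01601 m²/day.
v_R·t = 0.1752 × 120 = 21.024 m; 2√(D_R t) = 2.772 m; argument = (20.3 − 21.024)/2.772 = -0.2612.
C = C₀ × ½·erfc(-0.2612) = 18.7 × 0.6441 = 12.0 mg/L.

12.0 mg/L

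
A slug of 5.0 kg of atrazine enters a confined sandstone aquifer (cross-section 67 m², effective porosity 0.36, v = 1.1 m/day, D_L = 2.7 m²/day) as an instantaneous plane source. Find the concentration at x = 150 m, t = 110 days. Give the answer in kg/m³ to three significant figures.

0.00167 kg/m³

For an instantaneous plane source, C(x,t) = M/(n_e·A·√(4πDt)) · exp(−(x−vt)²/(4Dt)), with n_e·A the pore (flow) area.
Plume center vt = 1.1 × 110 = 121 m, so the well at 150 m is 29 m downgradient of the peak.
√(4πDt) = 61.09 m, giving peak height M/(n_e·A·√(4πDt)) = 5.0/(0.36 × 67 × 61.09) = 0.003393 kg/m³.
(x−vt)²/(4Dt) = (29)²/(4 × 2.7 × 110) = 0.7079; exp(−0.7079) = 0.4927.
C = 0.003393 × 0.4927 = 0.00167 kg/m³.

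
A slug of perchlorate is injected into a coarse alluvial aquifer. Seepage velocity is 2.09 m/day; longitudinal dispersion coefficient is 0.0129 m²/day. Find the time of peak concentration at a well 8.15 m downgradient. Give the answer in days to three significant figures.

3.90 days

For the 1D instantaneous-source solution, setting ∂C/∂t = 0 at fixed x gives v²t² + 2Dt − x² = 0, so t = (√(D² + v²x²) − D)/v².
√(D² + v²x²) = √(0.0129² + 2.09² × 8.15²) = 17.03; v² = 4.3681.
t = (17.03 − 0.0129)/4.3681 = 3.90 days (vs. the pure-advection estimate x/v = 3.90 d).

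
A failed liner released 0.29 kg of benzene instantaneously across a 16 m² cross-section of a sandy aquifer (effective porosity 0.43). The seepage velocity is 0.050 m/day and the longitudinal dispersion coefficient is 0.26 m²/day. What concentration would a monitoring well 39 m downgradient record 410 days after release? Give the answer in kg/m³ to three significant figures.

0.000516 kg/m³

For an instantaneous plane source, C(x,t) = M/(n_e·A·√(4πDt)) · exp(−(x−vt)²/(4Dt)), with n_e·A the pore (flow) area.
Plume center vt = 0.050 × 410 = 20.5 m, so the well at 39 m is 18.5 m downgradient of the peak.
√(4πDt) = 36.60 m, giving peak height M/(n_e·A·√(4πDt)) = 0.29/(0.43 × 16 × 36.60) = 0.001152 kg/m³.
(x−vt)²/(4Dt) = (18.5)²/(4 × 0.26 × 410) = 0.8027; exp(−0.8027) = 0.4481.
C = 0.001152 × 0.4481 = 0.000516 kg/m³.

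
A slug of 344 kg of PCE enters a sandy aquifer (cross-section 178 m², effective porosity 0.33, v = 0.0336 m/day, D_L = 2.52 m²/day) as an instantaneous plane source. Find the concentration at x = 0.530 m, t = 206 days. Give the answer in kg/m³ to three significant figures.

0.0711 kg/m³

For an instantaneous plane source, C(x,t) = M/(n_e·A·√(4πDt)) · exp(−(x−vt)²/(4Dt)), with n_e·A the pore (flow) area.
Plume center vt = 0.0336 × 206 = 6.9216 m, so the well at 0.530 m is 6.3916 m upgradient of the peak.
√(4πDt) = 80.77 m, giving peak height M/(n_e·A·√(4πDt)) = 344/(0.33 × 178 × 80.77) = 0.07251 kg/m³.
(x−vt)²/(4Dt) = (-6.3916)²/(4 × 2.52 × 206) = 0.01967; exp(−0.01967) = 0.9805.
C = 0.07251 × 0.9805 = 0.0711 kg/m³.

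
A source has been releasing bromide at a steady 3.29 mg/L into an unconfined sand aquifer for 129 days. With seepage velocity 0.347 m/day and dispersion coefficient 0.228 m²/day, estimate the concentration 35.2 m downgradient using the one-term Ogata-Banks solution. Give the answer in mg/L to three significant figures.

2.94 mg/L

For a continuous step input, C/C₀ ≈ ½·erfc((x−vt)/(2√(Dt))).
vt = 0.347 × 129 = 44.763 m and 2√(Dt) = 2√(0.228 × 129) = 10.85 m.
Argument (x−vt)/(2√(Dt)) = (35.2 − 44.763)/10.85 = -0.8814; ½·erfc(-0.8814) = 0.8937.
C = 3.29 × 0.8937 = 2.94 mg/L.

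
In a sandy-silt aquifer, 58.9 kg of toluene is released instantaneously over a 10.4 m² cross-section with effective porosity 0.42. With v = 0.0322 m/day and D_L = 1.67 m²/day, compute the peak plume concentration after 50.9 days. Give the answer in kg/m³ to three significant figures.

The peak of an instantaneous 1D plume sits at x = vt; there the Gaussian factor is 1 and C_max = M/(n_e·A·√(4πDt)), where n_e·A is the pore area the mass is dissolved in.
√(4πDt) = √(4π × 1.67 × 50.9) = 32.68 m, so C_max = 58.9/(0.42 × 10.4 × 32.68) = 0.413 kg/m³.

0.413 kg/m³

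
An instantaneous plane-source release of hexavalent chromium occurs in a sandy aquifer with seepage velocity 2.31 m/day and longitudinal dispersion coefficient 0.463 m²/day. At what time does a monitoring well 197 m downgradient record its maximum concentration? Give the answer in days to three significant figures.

85.2 days

For the 1D instantaneous-source solution, setting ∂C/∂t = 0 at fixed x gives v²t² + 2Dt − x² = 0, so t = (√(D² + v²x²) − D)/v².
√(D² + v²x²) = √(0.463² + 2.31² × 197²) = 455.1; v² = 5.3361.
t = (455.1 − 0.463)/5.3361 = 85.2 days (vs. the pure-advection estimate x/v = 85.3 d).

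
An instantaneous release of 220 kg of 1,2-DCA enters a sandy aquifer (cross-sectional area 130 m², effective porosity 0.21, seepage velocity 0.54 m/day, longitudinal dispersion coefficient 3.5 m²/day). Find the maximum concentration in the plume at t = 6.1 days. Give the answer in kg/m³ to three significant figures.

The peak of an instantaneous 1D plume sits at x = vt; there the Gaussian factor is 1 and C_max = M/(n_e·A·√(4πDt)), where n_e·A is the pore area the mass is dissolved in.
√(4πDt) = √(4π × 3.5 × 6.1) = 16.38 m, so C_max = 220/(0.21 × 130 × 16.38) = 0.492 kg/m³.

0.492 kg/m³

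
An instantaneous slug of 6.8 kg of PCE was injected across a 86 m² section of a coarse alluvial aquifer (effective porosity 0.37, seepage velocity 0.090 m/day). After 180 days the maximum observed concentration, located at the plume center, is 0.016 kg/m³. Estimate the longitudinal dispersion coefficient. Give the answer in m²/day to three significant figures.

At the plume center C_max = M/(n_e·A·√(4πDt)), so D = M²/(4πt·(n_e·A·C_max)²).
n_e·A·C_max = 0.37 × 86 × 0.016 = 0.5091 kg/m.
D = 6.8²/(4π × 180 × 0.5091²) = 0.0789 m²/day.

0.0789 m²/day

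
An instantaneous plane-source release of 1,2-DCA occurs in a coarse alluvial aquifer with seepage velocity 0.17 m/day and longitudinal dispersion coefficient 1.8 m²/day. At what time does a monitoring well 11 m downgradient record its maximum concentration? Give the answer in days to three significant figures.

27.5 days

For the 1D instantaneous-source solution, setting ∂C/∂t = 0 at fixed x gives v²t² + 2Dt − x² = 0, so t = (√(D² + v²x²) − D)/v².
√(D² + v²x²) = √(1.8² + 0.17² × 11²) = 2.596; v² = 0.0289.
t = (2.596 − 1.8)/0.0289 = 27.5 days (vs. the pure-advection estimate x/v = 64.7 d).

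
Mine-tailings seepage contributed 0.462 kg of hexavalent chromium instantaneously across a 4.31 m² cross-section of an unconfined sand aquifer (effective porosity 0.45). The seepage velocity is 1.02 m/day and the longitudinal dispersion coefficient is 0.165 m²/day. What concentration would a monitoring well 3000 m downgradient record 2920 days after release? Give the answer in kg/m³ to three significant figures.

0.00240 kg/m³

For an instantaneous plane source, C(x,t) = M/(n_e·A·√(4πDt)) · exp(−(x−vt)²/(4Dt)), with n_e·A the pore (flow) area.
Plume center vt = 1.02 × 2920 = 2978.4 m, so the well at 3000 m is 21.6 m downgradient of the peak.
√(4πDt) = 77.81 m, giving peak height M/(n_e·A·√(4πDt)) = 0.462/(0.45 × 4.31 × 77.81) = 0.003061 kg/m³.
(x−vt)²/(4Dt) = (21.6)²/(4 × 0.165 × 2920) = 0.2421; exp(−0.2421) = 0.7850.
C = 0.003061 × 0.7850 = 0.00240 kg/m³.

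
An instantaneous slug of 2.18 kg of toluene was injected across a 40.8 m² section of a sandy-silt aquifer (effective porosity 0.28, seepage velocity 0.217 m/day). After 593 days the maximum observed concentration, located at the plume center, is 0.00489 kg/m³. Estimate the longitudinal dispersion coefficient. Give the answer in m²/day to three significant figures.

At the plume center C_max = M/(n_e·A·√(4πDt)), so D = M²/(4πt·(n_e·A·C_max)²).
n_e·A·C_max = 0.28 × 40.8 × 0.00489 = 0.05586 kg/m.
D = 2.18²/(4π × 593 × 0.05586²) = 0.204 m²/day.

0.204 m²/day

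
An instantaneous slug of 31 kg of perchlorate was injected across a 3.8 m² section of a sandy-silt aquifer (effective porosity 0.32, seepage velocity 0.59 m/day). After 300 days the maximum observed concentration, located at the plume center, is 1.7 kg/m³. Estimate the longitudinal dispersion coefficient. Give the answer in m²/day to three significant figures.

0.0597 m²/day

At the plume center C_max = M/(n_e·A·√(4πDt)), so D = M²/(4πt·(n_e·A·C_max)²).
n_e·A·C_max = 0.32 × 3.8 × 1.7 = 2.067 kg/m.
D = 31²/(4π × 300 × 2.067²) = 0.0597 m²/day.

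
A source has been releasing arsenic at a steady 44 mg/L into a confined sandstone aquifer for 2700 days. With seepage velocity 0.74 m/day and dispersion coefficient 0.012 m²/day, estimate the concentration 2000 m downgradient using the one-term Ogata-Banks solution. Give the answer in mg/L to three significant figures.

17.7 mg/L

For a continuous step input, C/C₀ ≈ ½·erfc((x−vt)/(2√(Dt))).
vt = 0.74 × 2700 = 1998 m and 2√(Dt) = 2√(0.012 × 2700) = 11.38 m.
Argument (x−vt)/(2√(Dt)) = (2000 − 1998)/11.38 = 0.1757; ½·erfc(0.1757) = 0.4019.
C = 44 × 0.4019 = 17.7 mg/L.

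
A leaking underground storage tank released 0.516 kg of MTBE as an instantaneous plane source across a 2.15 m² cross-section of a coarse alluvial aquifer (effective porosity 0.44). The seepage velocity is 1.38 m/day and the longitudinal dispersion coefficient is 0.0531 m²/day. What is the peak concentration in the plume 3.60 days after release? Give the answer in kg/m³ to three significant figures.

0.352 kg/m³

The peak of an instantaneous 1D plume sits at x = vt; there the Gaussian factor is 1 and C_max = M/(n_e·A·√(4πDt)), where n_e·A is the pore area the mass is dissolved in.
√(4πDt) = √(4π × 0.0531 × 3.60) = 1.550 m, so C_max = 0.516/(0.44 × 2.15 × 1.550) = 0.352 kg/m³.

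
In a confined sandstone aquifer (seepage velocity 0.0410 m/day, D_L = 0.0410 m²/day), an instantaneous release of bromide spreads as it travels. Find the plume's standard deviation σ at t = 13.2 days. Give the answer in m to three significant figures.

1.04 m

Dispersive spreading gives a Gaussian with σ² = 2Dt; advection only shifts the center.
σ = √(2 × 0.0410 × 13.2) = 1.04 m.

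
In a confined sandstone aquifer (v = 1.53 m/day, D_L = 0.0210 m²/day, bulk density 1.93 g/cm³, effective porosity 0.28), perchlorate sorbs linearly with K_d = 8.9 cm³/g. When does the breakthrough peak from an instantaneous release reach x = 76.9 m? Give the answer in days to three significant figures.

Retardation factor R = 1 + ρ_b·K_d/n = 1 + 1.93 × 8.9/0.28 = 62.35.
Sorption retards both mechanisms: v_R = v/R = 0.02454 m/day, D_R = D/R = 0.0003368 m²/day.
Peak time from v_R²t² + 2D_R t − x² = 0: t = (√(D_R² + v_R²x²) − D_R)/v_R².
√(D_R² + v_R²x²) = √(0.0003368² + 0.02454² × 76.9²) = 1.887; v_R² = 0.0006022.
t = (1.887 − 0.0003368)/0.0006022 = 3130 days.

3130 days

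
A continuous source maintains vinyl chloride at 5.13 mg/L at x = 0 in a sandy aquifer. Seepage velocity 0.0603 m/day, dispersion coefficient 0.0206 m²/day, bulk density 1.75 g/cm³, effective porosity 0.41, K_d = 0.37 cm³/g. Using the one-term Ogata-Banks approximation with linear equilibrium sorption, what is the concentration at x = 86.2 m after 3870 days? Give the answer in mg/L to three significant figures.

Retardation factor R = 1 + ρ_b·K_d/n = 1 + 1.75 × 0.37/0.41 = 2.579.
Sorption retards both mechanisms: v_R = v/R = 0.02338 m/day, D_R = D/R = 0.007988 m²/day.
v_R·t = 0.02338 × 3870 = 90.4806 m; 2√(D_R t) = 11.12 m; argument = (86.2 − 90.4806)/11.12 = -0.3849.
C = C₀ × ½·erfc(-0.3849) = 5.13 × 0.7069 = 3.63 mg/L.

3.63 mg/L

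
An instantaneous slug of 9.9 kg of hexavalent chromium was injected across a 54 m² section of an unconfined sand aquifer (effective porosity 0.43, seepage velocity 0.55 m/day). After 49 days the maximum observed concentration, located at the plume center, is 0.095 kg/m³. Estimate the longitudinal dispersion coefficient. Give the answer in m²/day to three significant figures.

At the plume center C_max = M/(n_e·A·√(4πDt)), so D = M²/(4πt·(n_e·A·C_max)²).
n_e·A·C_max = 0.43 × 54 × 0.095 = 2.206 kg/m.
D = 9.9²/(4π × 49 × 2.206²) = 0.0327 m²/day.

0.0327 m²/day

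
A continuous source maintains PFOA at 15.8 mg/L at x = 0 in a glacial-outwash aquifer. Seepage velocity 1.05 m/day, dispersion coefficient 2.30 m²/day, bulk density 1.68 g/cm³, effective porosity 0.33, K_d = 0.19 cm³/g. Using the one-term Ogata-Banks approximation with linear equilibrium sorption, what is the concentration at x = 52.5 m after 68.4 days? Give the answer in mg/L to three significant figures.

Retardation factor R = 1 + ρ_b·K_d/n = 1 + 1.68 × 0.19/0.33 = 1.967.
Sorption retards both mechanisms: v_R = v/R = 0.5338 m/day, D_R = D/R = 1.169 m²/day.
v_R·t = 0.5338 × 68.4 = 36.51192 m; 2√(D_R t) = 17.88 m; argument = (52.5 − 36.51192)/17.88 = 0.8942.
C = C₀ × ½·erfc(0.8942) = 15.8 × 0.1030 = 1.63 mg/L.

1.63 mg/L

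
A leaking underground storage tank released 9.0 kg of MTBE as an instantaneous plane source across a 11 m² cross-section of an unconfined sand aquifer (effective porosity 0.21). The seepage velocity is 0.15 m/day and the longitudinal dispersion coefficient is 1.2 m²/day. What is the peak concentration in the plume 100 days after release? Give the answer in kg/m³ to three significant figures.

0.100 kg/m³

The peak of an instantaneous 1D plume sits at x = vt; there the Gaussian factor is 1 and C_max = M/(n_e·A·√(4πDt)), where n_e·A is the pore area the mass is dissolved in.
√(4πDt) = √(4π × 1.2 × 100) = 38.83 m, so C_max = 9.0/(0.21 × 11 × 38.83) = 0.100 kg/m³.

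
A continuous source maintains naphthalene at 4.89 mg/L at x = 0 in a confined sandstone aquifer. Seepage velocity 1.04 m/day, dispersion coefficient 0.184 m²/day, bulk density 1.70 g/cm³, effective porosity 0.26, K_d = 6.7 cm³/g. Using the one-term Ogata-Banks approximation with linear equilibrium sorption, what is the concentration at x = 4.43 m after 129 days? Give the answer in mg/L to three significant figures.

Retardation factor R = 1 + ρ_b·K_d/n = 1 + 1.70 × 6.7/0.26 = 44.81.
Sorption retards both mechanisms: v_R = v/R = 0.02321 m/day, D_R = D/R = 0.004106 m²/day.
v_R·t = 0.02321 × 129 = 2.99409 m; 2√(D_R t) = 1.456 m; argument = (4.43 − 2.99409)/1.456 = 0.9862.
C = C₀ × ½·erfc(0.9862) = 4.89 × 0.08155 = 0.399 mg/L.

0.399 mg/L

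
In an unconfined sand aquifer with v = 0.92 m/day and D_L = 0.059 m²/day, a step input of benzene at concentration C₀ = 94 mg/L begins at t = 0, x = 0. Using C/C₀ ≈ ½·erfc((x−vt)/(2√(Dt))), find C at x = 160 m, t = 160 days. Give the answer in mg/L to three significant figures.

0.151 mg/L

For a continuous step input, C/C₀ ≈ ½·erfc((x−vt)/(2√(Dt))).
vt = 0.92 × 160 = 147.2 m and 2√(Dt) = 2√(0.059 × 160) = 6.145 m.
Argument (x−vt)/(2√(Dt)) = (160 − 147.2)/6.145 = 2.083; ½·erfc(2.083) = 0.001611.
C = 94 × 0.001611 = 0.151 mg/L.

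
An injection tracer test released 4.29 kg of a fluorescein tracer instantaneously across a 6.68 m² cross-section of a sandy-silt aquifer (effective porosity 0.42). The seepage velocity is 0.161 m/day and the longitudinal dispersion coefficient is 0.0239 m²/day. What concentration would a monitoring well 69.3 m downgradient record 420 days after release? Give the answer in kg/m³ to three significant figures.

0.127 kg/m³

For an instantaneous plane source, C(x,t) = M/(n_e·A·√(4πDt)) · exp(−(x−vt)²/(4Dt)), with n_e·A the pore (flow) area.
Plume center vt = 0.161 × 420 = 67.62 m, so the well at 69.3 m is 1.68 m downgradient of the peak.
√(4πDt) = 11.23 m, giving peak height M/(n_e·A·√(4πDt)) = 4.29/(0.42 × 6.68 × 11.23) = 0.1362 kg/m³.
(x−vt)²/(4Dt) = (1.68)²/(4 × 0.0239 × 420) = 0.07029; exp(−0.07029) = 0.9321.
C = 0.1362 × 0.9321 = 0.127 kg/m³.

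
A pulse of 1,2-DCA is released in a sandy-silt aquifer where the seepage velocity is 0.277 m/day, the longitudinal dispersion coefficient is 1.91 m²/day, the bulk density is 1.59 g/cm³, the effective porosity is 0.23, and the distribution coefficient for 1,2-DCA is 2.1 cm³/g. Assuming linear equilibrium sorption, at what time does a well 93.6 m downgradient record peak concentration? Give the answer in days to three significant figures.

4870 days

Retardation factor R = 1 + ρ_b·K_d/n = 1 + 1.59 × 2.1/0.23 = 15.52.
Sorption retards both mechanisms: v_R = v/R = 0.01785 m/day, D_R = D/R = 0.1231 m²/day.
Peak time from v_R²t² + 2D_R t − x² = 0: t = (√(D_R² + v_R²x²) − D_R)/v_R².
√(D_R² + v_R²x²) = √(0.1231² + 0.01785² × 93.6²) = 1.675; v_R² = 0.0003186.
t = (1.675 − 0.1231)/0.0003186 = 4870 days.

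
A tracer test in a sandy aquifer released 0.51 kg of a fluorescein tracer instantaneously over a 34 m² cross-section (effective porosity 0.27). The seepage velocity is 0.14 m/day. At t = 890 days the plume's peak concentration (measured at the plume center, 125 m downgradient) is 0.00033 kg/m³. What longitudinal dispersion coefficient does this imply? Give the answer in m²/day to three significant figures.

2.53 m²/day

At the plume center C_max = M/(n_e·A·√(4πDt)), so D = M²/(4πt·(n_e·A·C_max)²).
n_e·A·C_max = 0.27 × 34 × 0.00033 = 0.003029 kg/m.
D = 0.51²/(4π × 890 × 0.003029²) = 2.53 m²/day.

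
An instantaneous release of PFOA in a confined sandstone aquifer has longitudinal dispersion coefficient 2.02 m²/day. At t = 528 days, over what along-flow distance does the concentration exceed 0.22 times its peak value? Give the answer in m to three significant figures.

The plume is Gaussian with σ = √(2Dt) = √(2 × 2.02 × 528) = 46.19 m.
C/C_peak = exp(−Δx²/(2σ²)) = 0.22 ⇒ Δx = σ·√(−2 ln 0.22) = 46.19 × 1.740 = 80.37 m.
Width = 2Δx = 161 m.

161 m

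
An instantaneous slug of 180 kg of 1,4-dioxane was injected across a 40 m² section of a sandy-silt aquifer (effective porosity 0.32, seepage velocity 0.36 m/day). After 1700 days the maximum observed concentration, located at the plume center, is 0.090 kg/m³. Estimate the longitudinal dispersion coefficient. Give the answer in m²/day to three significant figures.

1.14 m²/day

At the plume center C_max = M/(n_e·A·√(4πDt)), so D = M²/(4πt·(n_e·A·C_max)²).
n_e·A·C_max = 0.32 × 40 × 0.090 = 1.152 kg/m.
D = 180²/(4π × 1700 × 1.152²) = 1.14 m²/day.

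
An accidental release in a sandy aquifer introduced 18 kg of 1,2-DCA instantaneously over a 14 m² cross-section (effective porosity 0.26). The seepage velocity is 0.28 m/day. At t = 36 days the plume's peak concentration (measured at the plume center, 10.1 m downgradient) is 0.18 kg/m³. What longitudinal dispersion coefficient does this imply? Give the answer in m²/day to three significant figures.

1.67 m²/day

At the plume center C_max = M/(n_e·A·√(4πDt)), so D = M²/(4πt·(n_e·A·C_max)²).
n_e·A·C_max = 0.26 × 14 × 0.18 = 0.6552 kg/m.
D = 18²/(4π × 36 × 0.6552²) = 1.67 m²/day.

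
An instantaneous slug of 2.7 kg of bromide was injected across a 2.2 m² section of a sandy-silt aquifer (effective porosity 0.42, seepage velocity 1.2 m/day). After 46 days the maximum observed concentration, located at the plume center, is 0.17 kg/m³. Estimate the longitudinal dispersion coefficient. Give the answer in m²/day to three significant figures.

0.511 m²/day

At the plume center C_max = M/(n_e·A·√(4πDt)), so D = M²/(4πt·(n_e·A·C_max)²).
n_e·A·C_max = 0.42 × 2.2 × 0.17 = 0.1571 kg/m.
D = 2.7²/(4π × 46 × 0.1571²) = 0.511 m²/day.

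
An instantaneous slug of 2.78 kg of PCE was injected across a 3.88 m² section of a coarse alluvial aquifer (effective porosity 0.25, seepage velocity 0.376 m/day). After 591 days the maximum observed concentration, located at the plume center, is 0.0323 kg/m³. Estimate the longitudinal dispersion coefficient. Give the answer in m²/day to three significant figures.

At the plume center C_max = M/(n_e·A·√(4πDt)), so D = M²/(4πt·(n_e·A·C_max)²).
n_e·A·C_max = 0.25 × 3.88 × 0.0323 = 0.03133 kg/m.
D = 2.78²/(4π × 591 × 0.03133²) = 1.06 m²/day.

1.06 m²/day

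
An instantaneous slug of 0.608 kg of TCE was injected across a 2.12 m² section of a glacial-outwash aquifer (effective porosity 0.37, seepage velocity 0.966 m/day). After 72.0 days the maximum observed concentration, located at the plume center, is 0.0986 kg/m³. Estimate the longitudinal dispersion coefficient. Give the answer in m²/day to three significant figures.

At the plume center C_max = M/(n_e·A·√(4πDt)), so D = M²/(4πt·(n_e·A·C_max)²).
n_e·A·C_max = 0.37 × 2.12 × 0.0986 = 0.07734 kg/m.
D = 0.608²/(4π × 72.0 × 0.07734²) = 0.0683 m²/day.

0.0683 m²/day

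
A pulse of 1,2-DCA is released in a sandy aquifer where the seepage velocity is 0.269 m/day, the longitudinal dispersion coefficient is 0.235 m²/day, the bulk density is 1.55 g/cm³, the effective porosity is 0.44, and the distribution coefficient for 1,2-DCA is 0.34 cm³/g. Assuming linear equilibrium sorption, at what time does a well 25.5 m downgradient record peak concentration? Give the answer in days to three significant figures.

Retardation factor R = 1 + ρ_b·K_d/n = 1 + 1.55 × 0.34/0.44 = 2.198.
Sorption retards both mechanisms: v_R = v/R = 0.1224 m/day, D_R = D/R = 0.1069 m²/day.
Peak time from v_R²t² + 2D_R t − x² = 0: t = (√(D_R² + v_R²x²) − D_R)/v_R².
√(D_R² + v_R²x²) = √(0.1069² + 0.1224² × 25.5²) = 3.123; v_R² = 0.01498.
t = (3.123 − 0.1069)/0.01498 = 201 days.

201 days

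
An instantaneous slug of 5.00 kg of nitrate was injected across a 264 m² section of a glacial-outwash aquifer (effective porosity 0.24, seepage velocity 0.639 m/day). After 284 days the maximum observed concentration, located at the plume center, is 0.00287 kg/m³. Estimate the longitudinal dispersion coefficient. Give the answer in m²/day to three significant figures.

0.212 m²/day

At the plume center C_max = M/(n_e·A·√(4πDt)), so D = M²/(4πt·(n_e·A·C_max)²).
n_e·A·C_max = 0.24 × 264 × 0.00287 = 0.1818 kg/m.
D = 5.00²/(4π × 284 × 0.1818²) = 0.212 m²/day.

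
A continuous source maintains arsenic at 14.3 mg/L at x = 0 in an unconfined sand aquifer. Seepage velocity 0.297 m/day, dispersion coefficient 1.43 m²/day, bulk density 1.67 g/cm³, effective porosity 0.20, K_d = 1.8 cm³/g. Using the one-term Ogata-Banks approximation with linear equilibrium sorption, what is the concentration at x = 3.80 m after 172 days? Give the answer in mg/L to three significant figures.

Retardation factor R = 1 + ρ_b·K_d/n = 1 + 1.67 × 1.8/0.20 = 16.03.
Sorption retards both mechanisms: v_R = v/R = 0.01853 m/day, D_R = D/R = 0.08921 m²/day.
v_R·t = 0.01853 × 172 = 3.18716 m; 2√(D_R t) = 7.834 m; argument = (3.80 − 3.18716)/7.834 = 0.07823.
C = C₀ × ½·erfc(0.07823) = 14.3 × 0.4560 = 6.52 mg/L.

6.52 mg/L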